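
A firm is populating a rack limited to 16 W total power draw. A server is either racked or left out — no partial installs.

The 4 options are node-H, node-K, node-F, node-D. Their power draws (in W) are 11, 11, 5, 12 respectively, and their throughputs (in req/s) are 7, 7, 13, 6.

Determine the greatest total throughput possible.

node-H + node-F: power draw 11 + 5 = 16 ≤ 16, throughput 7 + 13 = 20.
node-K + node-F: power draw 11 + 5 = 16 ≤ 16, throughput 7 + 13 = 20.
The maximum throughput is 20; one optimal choice is node-H and node-F.

20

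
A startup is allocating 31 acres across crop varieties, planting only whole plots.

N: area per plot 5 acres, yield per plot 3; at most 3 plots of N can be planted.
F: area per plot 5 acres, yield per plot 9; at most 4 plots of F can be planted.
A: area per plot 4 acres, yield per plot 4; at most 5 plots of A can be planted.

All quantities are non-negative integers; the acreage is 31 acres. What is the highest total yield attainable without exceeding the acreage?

44

Take 4×F and 2×A: area 28 ≤ 31, yield 4·9 + 2·4 = 44.
F has the best ratio (9/5) and is taken to its limit of 4; remaining capacity is filled optimally with the others.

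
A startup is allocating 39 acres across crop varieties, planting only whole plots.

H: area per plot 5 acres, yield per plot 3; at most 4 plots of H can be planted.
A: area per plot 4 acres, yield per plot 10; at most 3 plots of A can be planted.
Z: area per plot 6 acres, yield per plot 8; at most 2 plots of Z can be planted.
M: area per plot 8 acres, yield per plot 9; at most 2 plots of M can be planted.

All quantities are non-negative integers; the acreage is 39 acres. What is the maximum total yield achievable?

1×H, 3×A, 1×Z, and 2×M: area 39 ≤ 39, yield 1·3 + 3·10 + 1·8 + 2·9 = 59.
1×H, 3×A, 2×Z, and 1×M: area 37 ≤ 39, yield 1·3 + 3·10 + 2·8 + 1·9 = 58.
Best is 59.

59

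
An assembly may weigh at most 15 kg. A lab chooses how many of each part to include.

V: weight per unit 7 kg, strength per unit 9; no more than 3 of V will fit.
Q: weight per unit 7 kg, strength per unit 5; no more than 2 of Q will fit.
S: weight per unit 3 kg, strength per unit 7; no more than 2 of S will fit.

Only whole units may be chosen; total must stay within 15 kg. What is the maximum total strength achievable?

S has the best ratio (7/3); taking only S gives at most 2×7 = 14 (stopped by the supply cap of 2).
Mixing does better — 1×V and 2×S: weight 13 ≤ 15, strength 1·9 + 2·7 = 23.

23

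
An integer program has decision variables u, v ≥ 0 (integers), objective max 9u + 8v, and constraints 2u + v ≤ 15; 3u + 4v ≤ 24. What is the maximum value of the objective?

(u,v)=(7,0) is feasible, giving 63.
(u,v)=(6,1) is feasible, giving 62.
Maximum is 63 at (u,v)=(7,0).

63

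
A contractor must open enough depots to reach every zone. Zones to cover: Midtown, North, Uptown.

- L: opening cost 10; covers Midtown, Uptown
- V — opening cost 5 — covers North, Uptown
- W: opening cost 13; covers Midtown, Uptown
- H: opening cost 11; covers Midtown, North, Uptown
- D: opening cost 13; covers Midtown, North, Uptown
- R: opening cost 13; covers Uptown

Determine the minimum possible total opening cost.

The greedy cost-per-new-zone heuristic would pick V and L for 15, but a cheaper cover exists.
H alone covers Midtown, North, Uptown — every zone.
Total opening cost: 11.
No cover costs less than 11.

11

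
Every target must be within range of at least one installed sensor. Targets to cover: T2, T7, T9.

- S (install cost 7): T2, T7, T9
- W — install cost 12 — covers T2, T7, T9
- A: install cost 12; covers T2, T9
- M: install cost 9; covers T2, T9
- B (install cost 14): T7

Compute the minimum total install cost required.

7

S alone covers T2, T7, T9 — every target.
Total install cost: 7.
No cover costs less than 7.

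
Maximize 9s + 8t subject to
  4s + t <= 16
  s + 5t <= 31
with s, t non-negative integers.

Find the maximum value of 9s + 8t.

59

(s,t)=(3,4): 4·3+1·4=16≤16, 1·3+5·4=23≤31, objective 59.
(s,t)=(2,5): 4·2+1·5=13≤16, 1·2+5·5=27≤31, objective 58.
No feasible integer point exceeds 59.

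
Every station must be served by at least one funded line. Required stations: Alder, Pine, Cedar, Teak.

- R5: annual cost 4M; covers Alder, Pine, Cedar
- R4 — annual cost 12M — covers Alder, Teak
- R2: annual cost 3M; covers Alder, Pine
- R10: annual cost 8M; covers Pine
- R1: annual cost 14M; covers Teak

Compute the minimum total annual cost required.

Choose R5 and R4: together they cover Alder, Pine, Cedar, Teak — every station.
Total annual cost: 4 + 12 = 16.
No cover costs less than 16.

16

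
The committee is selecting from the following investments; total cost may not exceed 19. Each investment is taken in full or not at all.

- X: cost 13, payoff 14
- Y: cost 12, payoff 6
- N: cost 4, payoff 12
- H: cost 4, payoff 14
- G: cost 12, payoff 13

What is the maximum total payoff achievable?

Take X and H: cost 13 + 4 = 17 ≤ 19, payoff 14 + 14 = 28.
No other feasible combination does better.

28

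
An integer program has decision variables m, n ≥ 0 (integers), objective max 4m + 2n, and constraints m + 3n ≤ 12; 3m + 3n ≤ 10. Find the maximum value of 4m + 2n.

The continuous relaxation peaks at (3.33, 0) with value 13.33; rounding to a feasible lattice point costs some objective.
(m,n)=(3,0): 1·3+3·0=3≤12, 3·3+3·0=9≤10, objective 12.
(m,n)=(2,1): 1·2+3·1=5≤12, 3·2+3·1=9≤10, objective 10.
(m,n)=(2,0): 1·2+3·0=2≤12, 3·2+3·0=6≤10, objective 8.
Maximum is 12 at (m,n)=(3,0).

12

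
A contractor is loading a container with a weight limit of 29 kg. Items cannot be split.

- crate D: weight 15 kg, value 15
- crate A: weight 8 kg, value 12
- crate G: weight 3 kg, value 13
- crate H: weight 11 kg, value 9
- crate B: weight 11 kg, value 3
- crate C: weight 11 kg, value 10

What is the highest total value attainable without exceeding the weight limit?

40

This is an integer program with binary decision variables.
Allowing fractional choices, the relaxed optimum would be about 42.7, but items are indivisible.
crate D + crate A + crate G: weight 15 + 8 + 3 = 26 ≤ 29, value 15 + 12 + 13 = 40.
crate D + crate G + crate H: weight 15 + 3 + 11 = 29 ≤ 29, value 15 + 13 + 9 = 37.
crate D + crate G + crate C: weight 15 + 3 + 11 = 29 ≤ 29, value 15 + 13 + 10 = 38.
Best is crate D, crate A, and crate G with total value 40.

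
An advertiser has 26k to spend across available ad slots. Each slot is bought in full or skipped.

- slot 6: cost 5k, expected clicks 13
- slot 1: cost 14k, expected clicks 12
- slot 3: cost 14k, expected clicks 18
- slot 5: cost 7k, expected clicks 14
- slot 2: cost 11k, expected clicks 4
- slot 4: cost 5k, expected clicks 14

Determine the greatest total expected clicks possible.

Allowing fractional choices, the relaxed optimum would be about 52.6, but ad slots are indivisible.
slot 6 + slot 3 + slot 5: cost 5 + 14 + 7 = 26 ≤ 26, expected clicks 13 + 18 + 14 = 45.
slot 6 + slot 3 + slot 4: cost 5 + 14 + 5 = 24 ≤ 26, expected clicks 13 + 18 + 14 = 45.
slot 3 + slot 5 + slot 4: cost 14 + 7 + 5 = 26 ≤ 26, expected clicks 18 + 14 + 14 = 46.
Best is slot 3, slot 5, and slot 4 with total expected clicks 46.

46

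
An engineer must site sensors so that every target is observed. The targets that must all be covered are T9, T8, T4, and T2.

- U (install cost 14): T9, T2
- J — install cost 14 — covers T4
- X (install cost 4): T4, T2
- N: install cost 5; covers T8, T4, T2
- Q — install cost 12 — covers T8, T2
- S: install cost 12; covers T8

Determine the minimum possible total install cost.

Choose U and N: together they cover T9, T8, T4, T2 — every target.
Total install cost: 14 + 5 = 19.
No cover costs less than 19.

19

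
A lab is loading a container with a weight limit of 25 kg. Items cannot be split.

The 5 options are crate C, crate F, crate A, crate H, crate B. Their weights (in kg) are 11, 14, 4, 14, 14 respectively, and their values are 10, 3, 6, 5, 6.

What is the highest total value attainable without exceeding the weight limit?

Allowing fractional choices, the relaxed optimum would be about 20.3, but items are indivisible.
crate C + crate B: weight 11 + 14 = 25 ≤ 25, value 10 + 6 = 16.
crate C + crate H: weight 11 + 14 = 25 ≤ 25, value 10 + 5 = 15.
crate C + crate A: weight 11 + 4 = 15 ≤ 25, value 10 + 6 = 16.
The maximum value is 16; one optimal choice is crate C and crate A.

16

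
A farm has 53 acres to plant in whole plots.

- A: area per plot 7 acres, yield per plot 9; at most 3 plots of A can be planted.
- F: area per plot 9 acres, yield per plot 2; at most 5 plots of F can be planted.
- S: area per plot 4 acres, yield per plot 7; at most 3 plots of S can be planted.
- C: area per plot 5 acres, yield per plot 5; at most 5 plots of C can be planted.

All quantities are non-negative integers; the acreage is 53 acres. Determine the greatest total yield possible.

2×A, 3×S, and 5×C: area 51 ≤ 53, yield 2·9 + 3·7 + 5·5 = 64.
3×A, 3×S, and 4×C: area 53 ≤ 53, yield 3·9 + 3·7 + 4·5 = 68.
Best is 68.

68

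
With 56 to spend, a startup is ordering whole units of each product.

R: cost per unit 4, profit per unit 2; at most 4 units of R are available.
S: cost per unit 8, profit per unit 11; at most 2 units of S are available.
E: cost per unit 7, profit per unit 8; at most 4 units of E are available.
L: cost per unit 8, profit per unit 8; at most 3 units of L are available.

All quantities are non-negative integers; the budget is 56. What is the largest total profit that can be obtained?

S has the best ratio (11/8); taking only S gives at most 2×11 = 22 (stopped by the supply cap of 2).
Mixing does better — 1×R, 2×S, 4×E, and 1×L: cost 56 ≤ 56, profit 1·2 + 2·11 + 4·8 + 1·8 = 64.

64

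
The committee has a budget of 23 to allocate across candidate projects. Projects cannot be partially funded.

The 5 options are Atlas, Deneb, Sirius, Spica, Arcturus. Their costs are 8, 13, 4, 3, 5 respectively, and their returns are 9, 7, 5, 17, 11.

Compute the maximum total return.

42

Allowing fractional choices, the relaxed optimum would be about 43.6, but projects are indivisible.
Atlas + Spica + Arcturus: cost 8 + 3 + 5 = 16 ≤ 23, return 9 + 17 + 11 = 37.
Deneb + Spica + Arcturus: cost 13 + 3 + 5 = 21 ≤ 23, return 7 + 17 + 11 = 35.
Atlas + Sirius + Spica + Arcturus: cost 8 + 4 + 3 + 5 = 20 ≤ 23, return 9 + 5 + 17 + 11 = 42.
Best is Atlas, Sirius, Spica, and Arcturus with total return 42.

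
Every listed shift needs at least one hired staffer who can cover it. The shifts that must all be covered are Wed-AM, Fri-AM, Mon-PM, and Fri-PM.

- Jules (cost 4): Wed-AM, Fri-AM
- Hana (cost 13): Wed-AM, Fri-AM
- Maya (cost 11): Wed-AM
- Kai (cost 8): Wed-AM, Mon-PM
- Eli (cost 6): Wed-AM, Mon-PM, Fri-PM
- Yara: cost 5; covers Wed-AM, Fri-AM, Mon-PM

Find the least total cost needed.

Choose Jules and Eli: together they cover Wed-AM, Fri-AM, Mon-PM, Fri-PM — every shift.
Total cost: 4 + 6 = 10.

10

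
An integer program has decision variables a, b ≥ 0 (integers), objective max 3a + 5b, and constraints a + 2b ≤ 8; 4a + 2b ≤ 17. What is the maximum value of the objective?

21

The continuous relaxation peaks at (3, 2.5) with value 21.50; rounding to a feasible lattice point costs some objective.
(a,b)=(2,3) is feasible, giving 21.
(a,b)=(3,2) is feasible, giving 19.
No feasible integer point exceeds 21.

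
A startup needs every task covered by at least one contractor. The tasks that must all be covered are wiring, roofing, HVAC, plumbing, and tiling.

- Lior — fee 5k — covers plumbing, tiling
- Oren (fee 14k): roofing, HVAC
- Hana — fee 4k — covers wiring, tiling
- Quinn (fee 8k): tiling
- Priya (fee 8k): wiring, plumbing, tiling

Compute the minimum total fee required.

22

The greedy cost-per-new-task heuristic would pick Hana, Lior, and Oren for 23, but a cheaper cover exists.
Choose Oren and Priya: together they cover wiring, roofing, HVAC, plumbing, tiling — every task.
Total fee: 14 + 8 = 22.
No cover costs less than 22.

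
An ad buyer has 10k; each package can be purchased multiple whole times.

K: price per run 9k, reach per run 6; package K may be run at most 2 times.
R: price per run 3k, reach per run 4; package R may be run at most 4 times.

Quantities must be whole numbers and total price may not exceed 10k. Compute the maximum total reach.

12

R has the best ratio (4/3); taking only R gives at most 3×4 = 12 (stopped by the price limit).
Optimal: 3×R: price 9 ≤ 10, reach 3·4 = 12.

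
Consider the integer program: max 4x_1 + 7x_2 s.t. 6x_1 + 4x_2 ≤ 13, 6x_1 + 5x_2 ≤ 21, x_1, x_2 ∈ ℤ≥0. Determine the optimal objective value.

21

(x_1,x_2)=(0,3): 6·0+4·3=12≤13, 6·0+5·3=15≤21, objective 21.
(x_1,x_2)=(0,2): 6·0+4·2=8≤13, 6·0+5·2=10≤21, objective 14.
The best lattice point is (0,3), giving 21.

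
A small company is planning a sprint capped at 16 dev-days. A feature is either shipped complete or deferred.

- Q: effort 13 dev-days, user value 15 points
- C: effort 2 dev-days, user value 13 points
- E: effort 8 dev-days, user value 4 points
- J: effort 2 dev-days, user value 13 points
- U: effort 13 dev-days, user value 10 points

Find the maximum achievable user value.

Allowing fractional choices, the relaxed optimum would be about 39.8, but features are indivisible.
C + E + J: effort 2 + 8 + 2 = 12 ≤ 16, user value 13 + 4 + 13 = 30.
Q + C: effort 13 + 2 = 15 ≤ 16, user value 15 + 13 = 28.
Q + J: effort 13 + 2 = 15 ≤ 16, user value 15 + 13 = 28.
Best is C, E, and J with total user value 30.

30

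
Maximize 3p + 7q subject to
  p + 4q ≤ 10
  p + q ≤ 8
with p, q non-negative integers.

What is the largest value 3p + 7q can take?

25

The continuous relaxation peaks at (7.33, 0.667) with value 26.67; rounding to a feasible lattice point costs some objective.
(p,q)=(6,1): 1·6+4·1=10≤10, 1·6+1·1=7≤8, objective 25.
(p,q)=(8,0): 1·8+4·0=8≤10, 1·8+1·0=8≤8, objective 24.
(p,q)=(5,1): 1·5+4·1=9≤10, 1·5+1·1=6≤8, objective 22.
No feasible integer point exceeds 25.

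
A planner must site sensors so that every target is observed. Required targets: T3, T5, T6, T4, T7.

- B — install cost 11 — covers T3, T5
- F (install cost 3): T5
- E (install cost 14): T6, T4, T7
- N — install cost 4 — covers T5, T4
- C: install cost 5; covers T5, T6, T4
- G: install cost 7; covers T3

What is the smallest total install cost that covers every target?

24

The greedy cost-per-new-target heuristic would pick C, G, and E for 26, but a cheaper cover exists.
Choose F, E, and G: together they cover T3, T5, T6, T4, T7 — every target.
Total install cost: 3 + 14 + 7 = 24.
No cover costs less than 24.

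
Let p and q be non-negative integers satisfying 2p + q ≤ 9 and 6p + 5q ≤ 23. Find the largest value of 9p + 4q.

31

Relaxing integrality, the LP optimum is 34.50 at (p,q) = (3.83, 0), which is not an integer point.
(p,q)=(3,1): 2·3+1·1=7≤9, 6·3+5·1=23≤23, objective 31.
(p,q)=(3,0): 2·3+1·0=6≤9, 6·3+5·0=18≤23, objective 27.
Maximum is 31 at (p,q)=(3,1).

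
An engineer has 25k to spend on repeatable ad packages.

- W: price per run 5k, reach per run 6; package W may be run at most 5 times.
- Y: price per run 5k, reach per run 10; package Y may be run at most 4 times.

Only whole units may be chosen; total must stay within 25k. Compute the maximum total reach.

Y has the best ratio (10/5); taking only Y gives at most 4×10 = 40 (stopped by the supply cap of 4).
Mixing does better — 1×W and 4×Y: price 25 ≤ 25, reach 1·6 + 4·10 = 46.

46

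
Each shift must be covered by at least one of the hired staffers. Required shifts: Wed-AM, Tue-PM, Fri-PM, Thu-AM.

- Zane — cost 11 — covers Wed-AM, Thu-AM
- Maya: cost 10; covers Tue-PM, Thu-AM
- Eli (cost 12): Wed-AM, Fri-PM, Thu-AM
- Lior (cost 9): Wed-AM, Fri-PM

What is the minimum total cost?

The greedy cost-per-new-shift heuristic would pick Eli and Maya for 22, but a cheaper cover exists.
Choose Maya and Lior: together they cover Wed-AM, Tue-PM, Fri-PM, Thu-AM — every shift.
Total cost: 10 + 9 = 19.
No cover costs less than 19.

19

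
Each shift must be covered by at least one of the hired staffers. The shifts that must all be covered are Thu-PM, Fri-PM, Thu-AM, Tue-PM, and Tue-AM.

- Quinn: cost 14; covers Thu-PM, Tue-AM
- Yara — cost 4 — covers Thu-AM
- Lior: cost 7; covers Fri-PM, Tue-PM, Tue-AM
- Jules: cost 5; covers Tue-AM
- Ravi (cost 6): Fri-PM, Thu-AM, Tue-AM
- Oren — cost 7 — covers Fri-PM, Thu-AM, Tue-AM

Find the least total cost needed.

This is an integer covering problem.
Choose Quinn, Yara, and Lior: together they cover Thu-PM, Fri-PM, Thu-AM, Tue-PM, Tue-AM — every shift.
Total cost: 14 + 4 + 7 = 25.

25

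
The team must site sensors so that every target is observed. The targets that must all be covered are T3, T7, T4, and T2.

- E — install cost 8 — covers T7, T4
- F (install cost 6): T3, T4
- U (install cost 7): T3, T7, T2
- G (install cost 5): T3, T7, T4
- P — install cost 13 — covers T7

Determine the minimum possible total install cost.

12

Choose U and G: together they cover T3, T7, T4, T2 — every target.
Total install cost: 7 + 5 = 12.
No cover costs less than 12.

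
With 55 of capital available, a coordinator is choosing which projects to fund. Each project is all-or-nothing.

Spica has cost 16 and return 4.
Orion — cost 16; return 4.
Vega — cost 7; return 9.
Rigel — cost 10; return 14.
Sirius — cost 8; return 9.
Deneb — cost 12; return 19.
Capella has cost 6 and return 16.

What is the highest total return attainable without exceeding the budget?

67

Allowing fractional choices, the relaxed optimum would be about 70.0, but projects are indivisible.
Spica + Vega + Rigel + Deneb + Capella: cost 16 + 7 + 10 + 12 + 6 = 51 ≤ 55, return 4 + 9 + 14 + 19 + 16 = 62.
Vega + Rigel + Sirius + Deneb + Capella: cost 7 + 10 + 8 + 12 + 6 = 43 ≤ 55, return 9 + 14 + 9 + 19 + 16 = 67.
Best is Vega, Rigel, Sirius, Deneb, and Capella with total return 67.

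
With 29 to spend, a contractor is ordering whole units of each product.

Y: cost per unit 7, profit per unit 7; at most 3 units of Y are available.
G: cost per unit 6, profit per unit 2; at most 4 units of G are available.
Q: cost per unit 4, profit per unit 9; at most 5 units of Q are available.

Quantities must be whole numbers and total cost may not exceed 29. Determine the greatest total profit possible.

52

Q has the best ratio (9/4); taking only Q gives at most 5×9 = 45 (stopped by the supply cap of 5).
Mixing does better — 1×Y and 5×Q: cost 27 ≤ 29, profit 1·7 + 5·9 = 52.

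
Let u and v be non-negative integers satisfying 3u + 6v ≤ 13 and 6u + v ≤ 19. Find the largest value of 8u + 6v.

(u,v)=(3,0): 3·3+6·0=9≤13, 6·3+1·0=18≤19, objective 24.
(u,v)=(2,1): 3·2+6·1=12≤13, 6·2+1·1=13≤19, objective 22.
(u,v)=(2,0): 3·2+6·0=6≤13, 6·2+1·0=12≤19, objective 16.
Maximum is 24 at (u,v)=(3,0).

24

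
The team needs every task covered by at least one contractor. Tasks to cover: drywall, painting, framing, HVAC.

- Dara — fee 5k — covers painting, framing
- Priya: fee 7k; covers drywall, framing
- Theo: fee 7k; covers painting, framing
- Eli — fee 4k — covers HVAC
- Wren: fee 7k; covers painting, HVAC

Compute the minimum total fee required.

14

Choose Priya and Wren: together they cover drywall, painting, framing, HVAC — every task.
Total fee: 7 + 7 = 14.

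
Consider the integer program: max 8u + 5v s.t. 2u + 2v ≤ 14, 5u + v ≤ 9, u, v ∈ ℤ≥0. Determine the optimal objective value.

The continuous relaxation peaks at (0.5, 6.5) with value 36.50; rounding to a feasible lattice point costs some objective.
(u,v)=(0,7): 2·0+2·7=14≤14, 5·0+1·7=7≤9, objective 35.
(u,v)=(0,6): 2·0+2·6=12≤14, 5·0+1·6=6≤9, objective 30.
(u,v)=(0,5): 2·0+2·5=10≤14, 5·0+1·5=5≤9, objective 25.
Maximum is 35 at (u,v)=(0,7).

35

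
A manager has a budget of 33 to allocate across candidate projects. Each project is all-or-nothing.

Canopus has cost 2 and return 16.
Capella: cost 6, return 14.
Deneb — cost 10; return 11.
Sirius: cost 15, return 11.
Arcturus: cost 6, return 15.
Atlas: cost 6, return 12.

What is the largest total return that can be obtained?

68

Take Canopus, Capella, Deneb, Arcturus, and Atlas: cost 2 + 6 + 10 + 6 + 6 = 30 ≤ 33, return 16 + 14 + 11 + 15 + 12 = 68.
No other feasible combination does better.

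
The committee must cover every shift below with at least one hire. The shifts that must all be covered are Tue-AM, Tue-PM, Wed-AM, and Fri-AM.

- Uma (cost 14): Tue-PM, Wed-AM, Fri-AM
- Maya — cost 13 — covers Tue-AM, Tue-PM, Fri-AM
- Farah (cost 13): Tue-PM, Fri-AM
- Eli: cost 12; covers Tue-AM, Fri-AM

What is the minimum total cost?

Choose Uma and Eli: together they cover Tue-AM, Tue-PM, Wed-AM, Fri-AM — every shift.
Total cost: 14 + 12 = 26.

26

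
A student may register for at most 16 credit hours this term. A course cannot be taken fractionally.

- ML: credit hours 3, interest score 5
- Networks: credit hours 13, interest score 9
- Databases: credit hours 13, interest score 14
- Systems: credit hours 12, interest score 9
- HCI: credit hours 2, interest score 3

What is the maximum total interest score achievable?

19

Take ML and Databases: credit hours 3 + 13 = 16 ≤ 16, interest score 5 + 14 = 19.
No other feasible combination does better.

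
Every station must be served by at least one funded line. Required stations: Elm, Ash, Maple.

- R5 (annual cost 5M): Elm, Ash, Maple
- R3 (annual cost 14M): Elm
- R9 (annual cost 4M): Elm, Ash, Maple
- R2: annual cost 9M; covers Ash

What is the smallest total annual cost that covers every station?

4

R9 alone covers Elm, Ash, Maple — every station.
Total annual cost: 4.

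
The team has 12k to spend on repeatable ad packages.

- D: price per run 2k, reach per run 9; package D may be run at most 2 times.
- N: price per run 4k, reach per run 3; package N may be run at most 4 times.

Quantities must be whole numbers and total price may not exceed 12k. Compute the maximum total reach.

24

2×D and 2×N: price 12 ≤ 12, reach 2·9 + 2·3 = 24.
2×D and 1×N: price 8 ≤ 12, reach 2·9 + 1·3 = 21.
Best is 24.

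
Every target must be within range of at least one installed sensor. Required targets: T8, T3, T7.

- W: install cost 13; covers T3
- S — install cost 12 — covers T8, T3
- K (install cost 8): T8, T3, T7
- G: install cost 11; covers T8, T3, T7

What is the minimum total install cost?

This is an integer covering problem.
K alone covers T8, T3, T7 — every target.
Total install cost: 8.
No cover costs less than 8.

8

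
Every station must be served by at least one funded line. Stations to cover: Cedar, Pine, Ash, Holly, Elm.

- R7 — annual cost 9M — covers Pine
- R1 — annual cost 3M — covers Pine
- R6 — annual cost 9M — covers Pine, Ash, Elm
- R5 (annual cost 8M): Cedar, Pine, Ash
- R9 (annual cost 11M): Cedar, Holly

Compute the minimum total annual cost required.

The greedy cost-per-new-station heuristic would pick R5, R6, and R9 for 28, but a cheaper cover exists.
Choose R6 and R9: together they cover Cedar, Pine, Ash, Holly, Elm — every station.
Total annual cost: 9 + 11 = 20.
No cover costs less than 20.

20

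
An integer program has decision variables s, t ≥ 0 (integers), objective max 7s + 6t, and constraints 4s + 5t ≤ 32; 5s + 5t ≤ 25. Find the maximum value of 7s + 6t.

(s,t)=(5,0) is feasible, giving 35.
(s,t)=(4,1) is feasible, giving 34.
(s,t)=(4,0) is feasible, giving 28.
The best lattice point is (5,0), giving 35.

35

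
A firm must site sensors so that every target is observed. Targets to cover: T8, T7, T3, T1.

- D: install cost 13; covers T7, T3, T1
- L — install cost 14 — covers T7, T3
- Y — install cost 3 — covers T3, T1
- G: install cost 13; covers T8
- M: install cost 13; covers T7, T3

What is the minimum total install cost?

The greedy cost-per-new-target heuristic would pick Y, D, and G for 29, but a cheaper cover exists.
Choose D and G: together they cover T8, T7, T3, T1 — every target.
Total install cost: 13 + 13 = 26.
No cover costs less than 26.

26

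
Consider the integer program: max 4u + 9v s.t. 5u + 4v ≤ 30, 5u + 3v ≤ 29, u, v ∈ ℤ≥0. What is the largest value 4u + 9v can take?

The continuous relaxation peaks at (0, 7.5) with value 67.50; rounding to a feasible lattice point costs some objective.
(u,v)=(0,7): 5·0+4·7=28≤30, 5·0+3·7=21≤29, objective 63.
(u,v)=(1,6): 5·1+4·6=29≤30, 5·1+3·6=23≤29, objective 58.
(u,v)=(0,6): 5·0+4·6=24≤30, 5·0+3·6=18≤29, objective 54.
The best lattice point is (0,7), giving 63.

63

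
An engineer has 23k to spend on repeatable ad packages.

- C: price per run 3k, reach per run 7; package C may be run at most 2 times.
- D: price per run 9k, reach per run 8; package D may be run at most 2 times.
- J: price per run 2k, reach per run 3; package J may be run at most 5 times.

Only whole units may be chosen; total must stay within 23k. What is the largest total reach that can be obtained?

34

Take 2×C, 1×D, and 4×J: price 23 ≤ 23, reach 2·7 + 1·8 + 4·3 = 34.
C has the best ratio (7/3) and is taken to its limit of 2; remaining capacity is filled optimally with the others.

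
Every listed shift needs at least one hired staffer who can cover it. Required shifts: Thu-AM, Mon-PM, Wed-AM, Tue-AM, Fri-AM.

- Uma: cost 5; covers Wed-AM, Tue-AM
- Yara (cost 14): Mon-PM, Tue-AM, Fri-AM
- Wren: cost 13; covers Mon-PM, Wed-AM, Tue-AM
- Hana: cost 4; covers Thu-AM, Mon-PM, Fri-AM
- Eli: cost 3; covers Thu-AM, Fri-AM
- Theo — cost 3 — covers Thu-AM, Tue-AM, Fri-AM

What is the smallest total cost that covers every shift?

Choose Uma and Hana: together they cover Thu-AM, Mon-PM, Wed-AM, Tue-AM, Fri-AM — every shift.
Total cost: 5 + 4 = 9.

9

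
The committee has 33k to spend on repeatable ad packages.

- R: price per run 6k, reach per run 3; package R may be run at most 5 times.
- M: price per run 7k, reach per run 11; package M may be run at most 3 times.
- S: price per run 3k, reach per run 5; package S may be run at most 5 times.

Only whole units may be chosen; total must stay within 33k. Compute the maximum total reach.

53

Take 3×M and 4×S: price 33 ≤ 33, reach 3·11 + 4·5 = 53.
No other integer combination yields more.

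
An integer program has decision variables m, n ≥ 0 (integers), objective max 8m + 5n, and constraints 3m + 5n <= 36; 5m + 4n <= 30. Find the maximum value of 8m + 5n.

48

(m,n)=(6,0) is feasible, giving 48.
(m,n)=(5,1) is feasible, giving 45.
(m,n)=(5,0) is feasible, giving 40.
The best lattice point is (6,0), giving 48.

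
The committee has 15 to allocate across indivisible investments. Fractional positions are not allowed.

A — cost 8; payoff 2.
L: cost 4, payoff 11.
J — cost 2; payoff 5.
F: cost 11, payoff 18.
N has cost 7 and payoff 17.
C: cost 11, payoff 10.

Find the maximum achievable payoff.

33

Allowing fractional choices, the relaxed optimum would be about 36.3, but investments are indivisible.
L + F: cost 4 + 11 = 15 ≤ 15, payoff 11 + 18 = 29.
L + N: cost 4 + 7 = 11 ≤ 15, payoff 11 + 17 = 28.
L + J + N: cost 4 + 2 + 7 = 13 ≤ 15, payoff 11 + 5 + 17 = 33.
Best is L, J, and N with total payoff 33.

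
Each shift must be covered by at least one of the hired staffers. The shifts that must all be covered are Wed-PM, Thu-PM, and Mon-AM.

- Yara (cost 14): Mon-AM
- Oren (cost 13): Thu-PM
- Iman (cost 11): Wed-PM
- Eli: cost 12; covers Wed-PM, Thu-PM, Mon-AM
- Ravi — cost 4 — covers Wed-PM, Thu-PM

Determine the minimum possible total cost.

12

This is an integer covering problem.
The greedy cost-per-new-shift heuristic would pick Ravi and Eli for 16, but a cheaper cover exists.
Eli alone covers Wed-PM, Thu-PM, Mon-AM — every shift.
Total cost: 12.
No cover costs less than 12.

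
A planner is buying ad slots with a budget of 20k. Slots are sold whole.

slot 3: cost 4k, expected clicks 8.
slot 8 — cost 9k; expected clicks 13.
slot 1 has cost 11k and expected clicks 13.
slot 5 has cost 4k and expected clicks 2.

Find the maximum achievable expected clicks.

26

Treat it as a binary knapsack problem.
Allowing fractional choices, the relaxed optimum would be about 29.3, but ad slots are indivisible.
slot 3 + slot 8 + slot 5: cost 4 + 9 + 4 = 17 ≤ 20, expected clicks 8 + 13 + 2 = 23.
slot 3 + slot 1 + slot 5: cost 4 + 11 + 4 = 19 ≤ 20, expected clicks 8 + 13 + 2 = 23.
slot 8 + slot 1: cost 9 + 11 = 20 ≤ 20, expected clicks 13 + 13 = 26.
Best is slot 8 and slot 1 with total expected clicks 26.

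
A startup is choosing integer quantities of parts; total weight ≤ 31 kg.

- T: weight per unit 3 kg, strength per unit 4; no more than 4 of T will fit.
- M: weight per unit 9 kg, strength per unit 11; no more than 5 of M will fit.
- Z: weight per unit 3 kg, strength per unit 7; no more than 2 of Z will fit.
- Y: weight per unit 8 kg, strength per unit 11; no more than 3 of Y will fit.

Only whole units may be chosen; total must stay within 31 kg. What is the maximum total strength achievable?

48

Z has the best ratio (7/3); taking only Z gives at most 2×7 = 14 (stopped by the supply cap of 2).
Mixing does better — 3×T, 2×Z, and 2×Y: weight 31 ≤ 31, strength 3·4 + 2·7 + 2·11 = 48.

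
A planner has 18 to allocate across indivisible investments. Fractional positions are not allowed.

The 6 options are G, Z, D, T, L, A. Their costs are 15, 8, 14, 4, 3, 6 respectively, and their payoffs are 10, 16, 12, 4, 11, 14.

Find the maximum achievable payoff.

Take Z, L, and A: cost 8 + 3 + 6 = 17 ≤ 18, payoff 16 + 11 + 14 = 41.
No other feasible combination does better.

41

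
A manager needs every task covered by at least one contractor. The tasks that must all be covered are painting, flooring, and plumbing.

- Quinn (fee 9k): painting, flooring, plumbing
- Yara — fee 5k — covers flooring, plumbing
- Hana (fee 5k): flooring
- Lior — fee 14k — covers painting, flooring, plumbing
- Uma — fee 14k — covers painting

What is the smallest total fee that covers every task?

9

Quinn alone covers painting, flooring, plumbing — every task.
Total fee: 9.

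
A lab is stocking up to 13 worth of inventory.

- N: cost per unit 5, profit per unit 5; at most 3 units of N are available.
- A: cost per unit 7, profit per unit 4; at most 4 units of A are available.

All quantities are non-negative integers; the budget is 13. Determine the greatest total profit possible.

10

This is a bounded integer knapsack.
2×N: cost 10 ≤ 13, profit 2·5 = 10.
1×N and 1×A: cost 12 ≤ 13, profit 1·5 + 1·4 = 9.
Best is 10.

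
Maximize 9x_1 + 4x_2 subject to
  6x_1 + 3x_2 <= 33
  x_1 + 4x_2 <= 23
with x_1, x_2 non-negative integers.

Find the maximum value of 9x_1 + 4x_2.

49

(x_1,x_2)=(5,1) is feasible, giving 49.
(x_1,x_2)=(5,0) is feasible, giving 45.
(x_1,x_2)=(4,2) is feasible, giving 44.
No feasible integer point exceeds 49.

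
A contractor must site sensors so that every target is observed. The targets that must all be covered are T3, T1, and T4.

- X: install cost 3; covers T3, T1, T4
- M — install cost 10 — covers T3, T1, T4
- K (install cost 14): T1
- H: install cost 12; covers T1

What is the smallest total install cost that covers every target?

This is a weighted set-cover instance.
X alone covers T3, T1, T4 — every target.
Total install cost: 3.
No cover costs less than 3.

3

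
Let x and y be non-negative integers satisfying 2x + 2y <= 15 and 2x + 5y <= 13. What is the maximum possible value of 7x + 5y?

(x,y)=(6,0): 2·6+2·0=12≤15, 2·6+5·0=12≤13, objective 42.
(x,y)=(5,0): 2·5+2·0=10≤15, 2·5+5·0=10≤13, objective 35.
No feasible integer point exceeds 42.

42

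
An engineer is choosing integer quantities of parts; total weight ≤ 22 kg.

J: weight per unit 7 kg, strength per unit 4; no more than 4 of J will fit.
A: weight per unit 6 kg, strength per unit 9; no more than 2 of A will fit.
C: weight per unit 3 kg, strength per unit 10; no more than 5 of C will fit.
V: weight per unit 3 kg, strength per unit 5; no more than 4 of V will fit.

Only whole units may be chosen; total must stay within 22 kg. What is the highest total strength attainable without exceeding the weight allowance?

This is a bounded integer knapsack.
5×C and 2×V: weight 21 ≤ 22, strength 5·10 + 2·5 = 60.
1×A and 5×C: weight 21 ≤ 22, strength 1·9 + 5·10 = 59.
Best is 60.

60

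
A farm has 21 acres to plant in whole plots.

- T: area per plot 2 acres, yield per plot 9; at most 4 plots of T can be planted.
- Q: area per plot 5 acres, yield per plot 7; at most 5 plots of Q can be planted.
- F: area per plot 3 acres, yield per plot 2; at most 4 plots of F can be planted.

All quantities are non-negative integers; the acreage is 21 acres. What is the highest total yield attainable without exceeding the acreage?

T has the best ratio (9/2); taking only T gives at most 4×9 = 36 (stopped by the supply cap of 4).
Mixing does better — 4×T, 2×Q, and 1×F: area 21 ≤ 21, yield 4·9 + 2·7 + 1·2 = 52.

52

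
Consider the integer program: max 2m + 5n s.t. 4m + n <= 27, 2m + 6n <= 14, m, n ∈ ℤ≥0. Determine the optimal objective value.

13

(m,n)=(4,1) is feasible, giving 13.
(m,n)=(6,0) is feasible, giving 12.
(m,n)=(3,1) is feasible, giving 11.
No feasible integer point exceeds 13.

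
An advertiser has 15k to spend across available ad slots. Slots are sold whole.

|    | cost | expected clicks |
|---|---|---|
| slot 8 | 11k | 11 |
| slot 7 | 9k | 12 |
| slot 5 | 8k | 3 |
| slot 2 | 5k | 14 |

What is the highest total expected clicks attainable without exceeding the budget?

slot 5 + slot 2: cost 8 + 5 = 13 ≤ 15, expected clicks 3 + 14 = 17.
slot 7 + slot 2: cost 9 + 5 = 14 ≤ 15, expected clicks 12 + 14 = 26.
Best is slot 7 and slot 2 with total expected clicks 26.

26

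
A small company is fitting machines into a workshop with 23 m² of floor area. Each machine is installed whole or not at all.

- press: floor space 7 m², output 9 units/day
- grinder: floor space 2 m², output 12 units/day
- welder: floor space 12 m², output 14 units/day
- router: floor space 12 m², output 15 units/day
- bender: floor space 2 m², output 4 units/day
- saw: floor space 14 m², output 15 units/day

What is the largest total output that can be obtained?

40

press + grinder + router + bender: floor space 7 + 2 + 12 + 2 = 23 ≤ 23, output 9 + 12 + 15 + 4 = 40.
press + grinder + welder + bender: floor space 7 + 2 + 12 + 2 = 23 ≤ 23, output 9 + 12 + 14 + 4 = 39.
press + grinder + router: floor space 7 + 2 + 12 = 21 ≤ 23, output 9 + 12 + 15 = 36.
Best is press, grinder, router, and bender with total output 40.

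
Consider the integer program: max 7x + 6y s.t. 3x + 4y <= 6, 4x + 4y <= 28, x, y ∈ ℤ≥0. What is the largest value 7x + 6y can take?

(x,y)=(2,0): 3·2+4·0=6≤6, 4·2+4·0=8≤28, objective 14.
(x,y)=(1,0): 3·1+4·0=3≤6, 4·1+4·0=4≤28, objective 7.
No feasible integer point exceeds 14.

14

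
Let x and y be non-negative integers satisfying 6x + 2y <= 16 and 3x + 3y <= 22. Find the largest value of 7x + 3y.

(x,y)=(1,5): 6·1+2·5=16≤16, 3·1+3·5=18≤22, objective 22.
(x,y)=(0,7): 6·0+2·7=14≤16, 3·0+3·7=21≤22, objective 21.
(x,y)=(1,4): 6·1+2·4=14≤16, 3·1+3·4=15≤22, objective 19.
(x,y)=(0,6): 6·0+2·6=12≤16, 3·0+3·6=18≤22, objective 18.
The best lattice point is (1,5), giving 22.

22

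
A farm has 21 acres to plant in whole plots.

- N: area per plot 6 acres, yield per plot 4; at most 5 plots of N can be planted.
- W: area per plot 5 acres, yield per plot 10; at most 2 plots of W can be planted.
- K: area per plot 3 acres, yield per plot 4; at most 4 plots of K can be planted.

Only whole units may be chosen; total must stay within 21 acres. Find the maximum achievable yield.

2×W and 2×K: area 16 ≤ 21, yield 2·10 + 2·4 = 28.
2×W and 3×K: area 19 ≤ 21, yield 2·10 + 3·4 = 32.
Best is 32.

32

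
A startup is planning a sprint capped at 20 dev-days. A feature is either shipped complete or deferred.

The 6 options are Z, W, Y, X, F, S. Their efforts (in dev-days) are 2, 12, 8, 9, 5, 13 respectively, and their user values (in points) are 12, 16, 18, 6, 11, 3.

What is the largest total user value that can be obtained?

41

Treat it as a binary knapsack problem.
Allowing fractional choices, the relaxed optimum would be about 47.7, but features are indivisible.
Z + W + F: effort 2 + 12 + 5 = 19 ≤ 20, user value 12 + 16 + 11 = 39.
Z + Y + F: effort 2 + 8 + 5 = 15 ≤ 20, user value 12 + 18 + 11 = 41.
Best is Z, Y, and F with total user value 41.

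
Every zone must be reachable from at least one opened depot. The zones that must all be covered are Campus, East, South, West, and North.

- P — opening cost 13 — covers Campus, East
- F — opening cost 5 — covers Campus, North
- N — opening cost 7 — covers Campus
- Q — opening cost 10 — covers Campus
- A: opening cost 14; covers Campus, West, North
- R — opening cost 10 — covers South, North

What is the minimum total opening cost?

The greedy cost-per-new-zone heuristic would pick F, R, P, and A for 42, but a cheaper cover exists.
Choose P, A, and R: together they cover Campus, East, South, West, North — every zone.
Total opening cost: 13 + 14 + 10 = 37.
No cover costs less than 37.

37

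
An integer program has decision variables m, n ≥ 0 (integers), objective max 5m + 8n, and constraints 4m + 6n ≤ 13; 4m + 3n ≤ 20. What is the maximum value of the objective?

16

Relaxing integrality, the LP optimum is 17.33 at (m,n) = (0, 2.17), which is not an integer point.
(m,n)=(0,2) is feasible, giving 16.
(m,n)=(1,1) is feasible, giving 13.
(m,n)=(0,1) is feasible, giving 8.
Maximum is 16 at (m,n)=(0,2).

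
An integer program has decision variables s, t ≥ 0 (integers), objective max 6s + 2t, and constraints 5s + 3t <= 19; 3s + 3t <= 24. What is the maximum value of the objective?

20

Relaxing integrality, the LP optimum is 22.80 at (s,t) = (3.8, 0), which is not an integer point.
(s,t)=(3,1): 5·3+3·1=18≤19, 3·3+3·1=12≤24, objective 20.
(s,t)=(3,0): 5·3+3·0=15≤19, 3·3+3·0=9≤24, objective 18.
(s,t)=(2,2): 5·2+3·2=16≤19, 3·2+3·2=12≤24, objective 16.
No feasible integer point exceeds 20.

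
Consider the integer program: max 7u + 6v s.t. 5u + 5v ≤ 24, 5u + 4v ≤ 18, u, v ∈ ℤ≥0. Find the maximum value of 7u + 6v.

Relaxing integrality, the LP optimum is 27.00 at (u,v) = (0, 4.5), which is not an integer point.
(u,v)=(2,2): 5·2+5·2=20≤24, 5·2+4·2=18≤18, objective 26.
(u,v)=(1,3): 5·1+5·3=20≤24, 5·1+4·3=17≤18, objective 25.
No feasible integer point exceeds 26.

26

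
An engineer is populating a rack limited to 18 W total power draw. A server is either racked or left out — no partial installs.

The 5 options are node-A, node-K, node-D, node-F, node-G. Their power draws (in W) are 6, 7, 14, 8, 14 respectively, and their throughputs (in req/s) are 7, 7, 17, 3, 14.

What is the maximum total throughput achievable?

This is a 0-1 knapsack instance.
node-A + node-K: power draw 6 + 7 = 13 ≤ 18, throughput 7 + 7 = 14.
node-D: power draw 14 ≤ 18, throughput 17.
Best is node-D with total throughput 17.

17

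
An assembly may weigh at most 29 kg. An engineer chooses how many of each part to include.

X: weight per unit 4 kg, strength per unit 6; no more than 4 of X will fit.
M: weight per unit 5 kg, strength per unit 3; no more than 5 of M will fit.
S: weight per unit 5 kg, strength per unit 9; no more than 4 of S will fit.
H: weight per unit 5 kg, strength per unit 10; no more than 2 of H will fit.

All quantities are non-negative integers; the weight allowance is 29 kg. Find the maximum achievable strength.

1×X, 3×S, and 2×H: weight 29 ≤ 29, strength 1·6 + 3·9 + 2·10 = 53.
1×X, 4×S, and 1×H: weight 29 ≤ 29, strength 1·6 + 4·9 + 1·10 = 52.
Best is 53.

53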